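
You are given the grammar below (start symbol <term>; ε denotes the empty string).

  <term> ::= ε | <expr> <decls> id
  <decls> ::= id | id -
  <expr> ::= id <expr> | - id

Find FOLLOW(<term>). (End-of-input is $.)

<term> is the start symbol, so $ ∈ FOLLOW(<term>).
Union: FOLLOW(<term>) = { $ }.

{ $ }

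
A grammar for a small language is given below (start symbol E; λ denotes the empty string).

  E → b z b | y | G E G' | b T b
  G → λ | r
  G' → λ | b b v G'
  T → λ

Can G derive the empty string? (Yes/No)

Yes

G has an λ-production, so G ⇒ λ.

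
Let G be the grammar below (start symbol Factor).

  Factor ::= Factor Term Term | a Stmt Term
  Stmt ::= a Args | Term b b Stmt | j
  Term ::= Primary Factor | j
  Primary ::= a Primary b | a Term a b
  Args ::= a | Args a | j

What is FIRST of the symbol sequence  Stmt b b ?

{ a, j }

Add FIRST(Stmt) = { a, j }; Stmt is not nullable, stop.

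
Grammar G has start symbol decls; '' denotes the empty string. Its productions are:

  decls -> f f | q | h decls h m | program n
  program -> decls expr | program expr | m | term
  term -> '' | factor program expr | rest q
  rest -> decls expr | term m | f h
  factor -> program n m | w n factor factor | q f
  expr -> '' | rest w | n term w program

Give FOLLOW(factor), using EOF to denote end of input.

In term -> factor program expr: add FIRST(program expr)\{''} = { f, h, m, n, q, w }.
  Since program expr is nullable, also add FOLLOW(term) = { f, h, m, n, q, w }.
In factor -> w n factor factor: add FIRST(factor) = { f, h, m, n, q, w }.
In factor -> w n factor factor: factor is at the end, add FOLLOW(factor) = { f, h, m, n, q, w }.
Union: FOLLOW(factor) = { f, h, m, n, q, w }.

{ f, h, m, n, q, w }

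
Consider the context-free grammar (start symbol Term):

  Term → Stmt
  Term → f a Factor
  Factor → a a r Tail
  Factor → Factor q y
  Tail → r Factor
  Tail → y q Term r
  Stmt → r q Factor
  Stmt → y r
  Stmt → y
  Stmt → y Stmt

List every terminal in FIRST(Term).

{ f, r, y }

From Term → Stmt: add FIRST(Stmt) = { r, y }.
Term → f a Factor contributes {f}.
Union: FIRST(Term) = { f, r, y }.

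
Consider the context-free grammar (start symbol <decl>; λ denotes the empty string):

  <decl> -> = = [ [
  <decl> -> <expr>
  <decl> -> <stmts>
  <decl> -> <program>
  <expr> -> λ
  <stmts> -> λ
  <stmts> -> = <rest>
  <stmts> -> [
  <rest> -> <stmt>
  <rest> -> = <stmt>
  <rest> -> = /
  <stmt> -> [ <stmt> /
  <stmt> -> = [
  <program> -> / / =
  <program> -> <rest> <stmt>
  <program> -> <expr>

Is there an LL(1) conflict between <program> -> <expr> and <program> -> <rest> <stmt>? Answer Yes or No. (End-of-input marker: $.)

FIRST(<expr>) = { λ } and FIRST(<rest> <stmt>) = { =, [ }.
The first is nullable but FOLLOW(<program>) = { $ } is disjoint from FIRST of the second.

No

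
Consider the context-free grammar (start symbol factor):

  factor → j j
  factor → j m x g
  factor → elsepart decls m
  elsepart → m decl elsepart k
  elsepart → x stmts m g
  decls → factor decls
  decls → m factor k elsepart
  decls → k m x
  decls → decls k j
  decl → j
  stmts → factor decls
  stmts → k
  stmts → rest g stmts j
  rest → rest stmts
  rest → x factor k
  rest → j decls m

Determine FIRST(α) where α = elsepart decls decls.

Add FIRST(elsepart) = { m, x }; elsepart is not nullable, stop.

{ m, x }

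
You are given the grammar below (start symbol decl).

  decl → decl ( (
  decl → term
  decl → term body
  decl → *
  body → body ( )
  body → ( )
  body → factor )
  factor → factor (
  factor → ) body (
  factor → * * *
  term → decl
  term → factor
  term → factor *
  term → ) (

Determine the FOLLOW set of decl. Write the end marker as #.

decl is the start symbol, so # ∈ FOLLOW(decl).
In decl → decl ( (: add FIRST(( () = { ( }.
In term → decl: decl is at the end, add FOLLOW(term) = { #, (, ), * }.
Union: FOLLOW(decl) = { #, (, ), * }.

{ #, (, ), * }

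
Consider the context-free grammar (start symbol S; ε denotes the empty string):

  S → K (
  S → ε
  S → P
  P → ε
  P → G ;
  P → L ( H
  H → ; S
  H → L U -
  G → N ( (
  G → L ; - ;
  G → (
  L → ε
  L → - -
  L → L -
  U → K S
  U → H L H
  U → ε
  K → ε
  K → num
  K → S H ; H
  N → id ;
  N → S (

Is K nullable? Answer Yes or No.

Yes

K has an ε-production, so K ⇒ ε.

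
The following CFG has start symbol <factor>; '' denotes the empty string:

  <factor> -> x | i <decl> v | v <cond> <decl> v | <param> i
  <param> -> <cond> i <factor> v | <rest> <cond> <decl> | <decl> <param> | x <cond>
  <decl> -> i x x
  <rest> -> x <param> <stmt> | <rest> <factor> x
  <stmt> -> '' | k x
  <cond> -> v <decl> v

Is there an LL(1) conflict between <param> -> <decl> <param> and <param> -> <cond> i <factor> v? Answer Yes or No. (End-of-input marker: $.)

No

FIRST(<decl> <param>) = { i } and FIRST(<cond> i <factor> v) = { v }.
The FIRST sets are disjoint and neither alternative is nullable — no conflict.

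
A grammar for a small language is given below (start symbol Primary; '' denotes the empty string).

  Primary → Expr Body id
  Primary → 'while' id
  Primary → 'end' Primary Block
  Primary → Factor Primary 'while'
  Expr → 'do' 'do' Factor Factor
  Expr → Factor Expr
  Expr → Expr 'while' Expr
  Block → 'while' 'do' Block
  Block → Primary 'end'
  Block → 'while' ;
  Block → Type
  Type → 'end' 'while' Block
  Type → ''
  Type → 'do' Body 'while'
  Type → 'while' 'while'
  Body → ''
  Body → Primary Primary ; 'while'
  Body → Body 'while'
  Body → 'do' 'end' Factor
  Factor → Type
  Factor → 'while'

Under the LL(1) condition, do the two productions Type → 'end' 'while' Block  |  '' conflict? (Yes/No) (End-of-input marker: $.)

Yes

FIRST('end' 'while' Block) = { 'end' } and FIRST('') = { '' }.
The second alternative is nullable and FOLLOW(Type) = { $, 'do', 'end', 'while', ;, id } shares 'end' with FIRST of the first — conflict.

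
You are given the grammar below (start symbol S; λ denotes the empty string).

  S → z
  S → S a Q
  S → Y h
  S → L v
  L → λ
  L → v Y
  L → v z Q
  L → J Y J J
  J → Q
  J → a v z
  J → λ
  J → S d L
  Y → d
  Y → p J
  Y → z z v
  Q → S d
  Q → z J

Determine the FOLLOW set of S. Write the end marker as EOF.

{ EOF, a, d }

S is the start symbol, so EOF ∈ FOLLOW(S).
In S → S a Q: add FIRST(a Q) = { a }.
In J → S d L: add FIRST(d L) = { d }.
In Q → S d: add FIRST(d) = { d }.
Union: FOLLOW(S) = { EOF, a, d }.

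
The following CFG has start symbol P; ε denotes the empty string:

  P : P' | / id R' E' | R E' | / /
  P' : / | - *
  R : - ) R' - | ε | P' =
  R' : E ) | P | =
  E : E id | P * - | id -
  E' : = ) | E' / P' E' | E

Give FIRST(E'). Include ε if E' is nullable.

{ -, /, =, id }

E' : = ) contributes {=}.
From E' : E' / P' E': add FIRST(E') = { -, /, =, id }.
From E' : E: add FIRST(E) = { -, /, =, id }.
Union: FIRST(E') = { -, /, =, id }.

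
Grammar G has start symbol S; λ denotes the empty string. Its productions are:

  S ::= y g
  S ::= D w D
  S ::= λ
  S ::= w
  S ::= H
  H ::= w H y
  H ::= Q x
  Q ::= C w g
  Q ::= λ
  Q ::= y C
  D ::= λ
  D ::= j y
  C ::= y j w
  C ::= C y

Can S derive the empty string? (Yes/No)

Yes

S has an λ-production, so S ⇒ λ.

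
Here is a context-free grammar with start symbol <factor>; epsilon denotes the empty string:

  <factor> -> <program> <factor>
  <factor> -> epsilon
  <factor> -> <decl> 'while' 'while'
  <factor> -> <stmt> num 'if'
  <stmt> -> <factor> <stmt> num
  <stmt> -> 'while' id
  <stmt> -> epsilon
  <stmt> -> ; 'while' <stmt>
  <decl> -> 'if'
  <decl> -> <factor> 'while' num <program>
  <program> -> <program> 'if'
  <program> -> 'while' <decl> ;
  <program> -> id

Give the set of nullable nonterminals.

Directly nullable (have an epsilon-production): <factor>, <stmt>.
No other nonterminal has a production whose RHS symbols are all nullable.

{ <factor>, <stmt> }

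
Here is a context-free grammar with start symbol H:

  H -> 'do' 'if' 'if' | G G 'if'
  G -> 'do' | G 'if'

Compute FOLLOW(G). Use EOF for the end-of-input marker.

In H -> G G 'if': add FIRST(G 'if') = { 'do' }.
In H -> G G 'if': add FIRST('if') = { 'if' }.
In G -> G 'if': add FIRST('if') = { 'if' }.
Union: FOLLOW(G) = { 'do', 'if' }.

{ 'do', 'if' }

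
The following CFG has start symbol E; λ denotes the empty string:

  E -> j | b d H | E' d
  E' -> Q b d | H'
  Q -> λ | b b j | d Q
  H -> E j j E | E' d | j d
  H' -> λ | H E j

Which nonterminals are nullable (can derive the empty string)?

{ E', H', Q }

Directly nullable (have an λ-production): Q, H'.
E' -> H' with every symbol nullable, so E' is nullable.
No other nonterminal has a production whose RHS symbols are all nullable.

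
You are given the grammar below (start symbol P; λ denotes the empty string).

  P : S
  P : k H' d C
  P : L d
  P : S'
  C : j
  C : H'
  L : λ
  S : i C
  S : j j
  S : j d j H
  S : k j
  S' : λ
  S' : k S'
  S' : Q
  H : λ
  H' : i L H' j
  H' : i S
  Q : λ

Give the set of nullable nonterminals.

Directly nullable (have an λ-production): L, S', H, Q.
P : S' with every symbol nullable, so P is nullable.
No other nonterminal has a production whose RHS symbols are all nullable.

{ H, L, P, Q, S' }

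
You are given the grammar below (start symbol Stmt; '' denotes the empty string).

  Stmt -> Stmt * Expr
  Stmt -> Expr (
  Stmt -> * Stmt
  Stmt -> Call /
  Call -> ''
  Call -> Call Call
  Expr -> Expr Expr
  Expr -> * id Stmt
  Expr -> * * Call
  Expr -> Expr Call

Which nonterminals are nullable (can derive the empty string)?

{ Call }

Directly nullable (have an ''-production): Call.
No other nonterminal has a production whose RHS symbols are all nullable.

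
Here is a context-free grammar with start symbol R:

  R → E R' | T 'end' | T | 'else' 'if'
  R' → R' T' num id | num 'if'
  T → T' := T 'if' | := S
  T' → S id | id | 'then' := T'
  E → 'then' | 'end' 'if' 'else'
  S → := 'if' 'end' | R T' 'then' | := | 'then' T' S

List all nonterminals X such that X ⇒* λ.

No nonterminal has an empty production or an RHS whose symbols are all nullable.

{ } (none)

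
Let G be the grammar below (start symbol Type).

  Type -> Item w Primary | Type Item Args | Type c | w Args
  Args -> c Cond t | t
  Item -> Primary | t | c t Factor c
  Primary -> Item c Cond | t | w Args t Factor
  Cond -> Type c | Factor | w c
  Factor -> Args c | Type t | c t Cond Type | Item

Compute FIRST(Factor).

From Factor -> Args c: add FIRST(Args) = { c, t }.
From Factor -> Type t: add FIRST(Type) = { c, t, w }.
Factor -> c t Cond Type contributes {c}.
From Factor -> Item: add FIRST(Item) = { c, t, w }.
Union: FIRST(Factor) = { c, t, w }.

{ c, t, w }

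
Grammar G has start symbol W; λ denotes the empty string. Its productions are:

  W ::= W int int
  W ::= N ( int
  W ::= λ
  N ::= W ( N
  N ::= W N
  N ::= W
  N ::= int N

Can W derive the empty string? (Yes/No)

W has an λ-production, so W ⇒ λ.

Yes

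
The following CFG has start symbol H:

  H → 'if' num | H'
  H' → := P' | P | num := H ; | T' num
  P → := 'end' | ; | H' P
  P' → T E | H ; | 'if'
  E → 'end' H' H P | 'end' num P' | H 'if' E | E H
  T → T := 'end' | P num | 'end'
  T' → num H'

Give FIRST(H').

H' → := P' contributes {:=}.
From H' → P: add FIRST(P) = { :=, ;, num }.
H' → num := H ; contributes {num}.
From H' → T' num: add FIRST(T') = { num }.
Union: FIRST(H') = { :=, ;, num }.

{ :=, ;, num }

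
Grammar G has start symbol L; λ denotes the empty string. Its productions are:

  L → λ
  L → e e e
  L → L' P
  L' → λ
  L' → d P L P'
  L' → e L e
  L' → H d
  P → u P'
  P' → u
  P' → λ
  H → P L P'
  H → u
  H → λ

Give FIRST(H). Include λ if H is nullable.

From H → P L P': add FIRST(P) = { u }.
H → u contributes {u}.
H → λ contributes λ.
Union: FIRST(H) = { u, λ }.

{ u, λ }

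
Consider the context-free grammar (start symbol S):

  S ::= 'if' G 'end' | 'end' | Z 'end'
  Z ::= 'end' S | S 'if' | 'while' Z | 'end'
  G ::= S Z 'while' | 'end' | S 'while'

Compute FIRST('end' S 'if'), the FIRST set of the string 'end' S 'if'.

'end' is a terminal; add {'end'} and stop.

{ 'end' }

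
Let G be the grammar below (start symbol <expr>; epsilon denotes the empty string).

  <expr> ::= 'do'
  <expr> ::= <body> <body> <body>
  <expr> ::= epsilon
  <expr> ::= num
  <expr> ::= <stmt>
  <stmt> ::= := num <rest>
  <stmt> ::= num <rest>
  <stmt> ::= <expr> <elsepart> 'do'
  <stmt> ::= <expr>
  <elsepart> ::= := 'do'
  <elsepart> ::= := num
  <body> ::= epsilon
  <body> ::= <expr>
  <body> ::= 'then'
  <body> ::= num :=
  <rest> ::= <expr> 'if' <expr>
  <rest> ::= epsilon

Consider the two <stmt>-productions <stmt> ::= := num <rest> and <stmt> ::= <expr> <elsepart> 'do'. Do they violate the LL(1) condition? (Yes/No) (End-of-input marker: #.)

FIRST(:= num <rest>) = { := } and FIRST(<expr> <elsepart> 'do') = { 'do', 'then', :=, num }.
Both contain :=, so the two alternatives are not disjoint — LL(1) conflict.

Yes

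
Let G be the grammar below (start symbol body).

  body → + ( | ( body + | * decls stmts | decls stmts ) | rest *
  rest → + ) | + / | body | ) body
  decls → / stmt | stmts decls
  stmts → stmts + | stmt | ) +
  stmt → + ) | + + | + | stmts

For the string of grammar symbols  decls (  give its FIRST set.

{ ), +, / }

Add FIRST(decls) = { ), +, / }; decls is not nullable, stop.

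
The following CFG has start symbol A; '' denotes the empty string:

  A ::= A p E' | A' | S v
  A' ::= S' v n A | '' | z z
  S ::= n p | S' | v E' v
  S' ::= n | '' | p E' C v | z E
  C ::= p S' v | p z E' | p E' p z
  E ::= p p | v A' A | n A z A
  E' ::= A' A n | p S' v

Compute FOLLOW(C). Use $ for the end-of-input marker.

{ v }

In S' ::= p E' C v: add FIRST(v) = { v }.
Union: FOLLOW(C) = { v }.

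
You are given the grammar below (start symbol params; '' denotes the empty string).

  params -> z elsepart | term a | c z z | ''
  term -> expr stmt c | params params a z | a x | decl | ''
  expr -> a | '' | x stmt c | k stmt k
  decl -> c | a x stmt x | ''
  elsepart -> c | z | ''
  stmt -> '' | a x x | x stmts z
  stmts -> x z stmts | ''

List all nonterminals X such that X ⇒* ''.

{ decl, elsepart, expr, params, stmt, stmts, term }

Directly nullable (have an ''-production): params, term, expr, decl, elsepart, stmt, stmts.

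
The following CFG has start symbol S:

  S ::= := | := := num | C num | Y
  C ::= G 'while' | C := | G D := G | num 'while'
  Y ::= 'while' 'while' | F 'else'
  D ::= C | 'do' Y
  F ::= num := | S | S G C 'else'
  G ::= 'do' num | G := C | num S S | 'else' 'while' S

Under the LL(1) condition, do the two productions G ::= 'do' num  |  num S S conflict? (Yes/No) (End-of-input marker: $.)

No

FIRST('do' num) = { 'do' } and FIRST(num S S) = { num }.
The FIRST sets are disjoint and neither alternative is nullable — no conflict.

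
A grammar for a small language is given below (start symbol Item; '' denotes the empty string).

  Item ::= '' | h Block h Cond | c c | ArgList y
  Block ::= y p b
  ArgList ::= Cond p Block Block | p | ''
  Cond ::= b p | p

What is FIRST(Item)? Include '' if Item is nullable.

Item ::= '' contributes ''.
Item ::= h Block h Cond contributes {h}.
Item ::= c c contributes {c}.
From Item ::= ArgList y: ArgList nullable, take FIRST(ArgList) ∪ {y} = { b, p, y }.
Union: FIRST(Item) = { b, c, h, p, y, '' }.

{ b, c, h, p, y, '' }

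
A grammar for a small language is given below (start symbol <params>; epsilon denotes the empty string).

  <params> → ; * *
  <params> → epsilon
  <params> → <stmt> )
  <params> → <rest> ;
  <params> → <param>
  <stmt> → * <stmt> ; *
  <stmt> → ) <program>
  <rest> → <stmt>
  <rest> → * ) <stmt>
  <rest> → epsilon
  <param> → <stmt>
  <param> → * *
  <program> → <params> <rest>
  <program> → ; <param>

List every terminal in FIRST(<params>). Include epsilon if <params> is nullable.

{ ), *, ;, epsilon }

<params> → ; * * contributes {;}.
<params> → epsilon contributes epsilon.
From <params> → <stmt> ): add FIRST(<stmt>) = { ), * }.
From <params> → <rest> ;: <rest> nullable, take FIRST(<rest>) ∪ {;} = { ), *, ; }.
From <params> → <param>: add FIRST(<param>) = { ), * }.
Union: FIRST(<params>) = { ), *, ;, epsilon }.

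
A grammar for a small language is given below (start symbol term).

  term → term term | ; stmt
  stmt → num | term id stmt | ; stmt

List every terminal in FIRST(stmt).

{ ;, num }

stmt → num contributes {num}.
From stmt → term id stmt: add FIRST(term) = { ; }.
stmt → ; stmt contributes {;}.
Union: FIRST(stmt) = { ;, num }.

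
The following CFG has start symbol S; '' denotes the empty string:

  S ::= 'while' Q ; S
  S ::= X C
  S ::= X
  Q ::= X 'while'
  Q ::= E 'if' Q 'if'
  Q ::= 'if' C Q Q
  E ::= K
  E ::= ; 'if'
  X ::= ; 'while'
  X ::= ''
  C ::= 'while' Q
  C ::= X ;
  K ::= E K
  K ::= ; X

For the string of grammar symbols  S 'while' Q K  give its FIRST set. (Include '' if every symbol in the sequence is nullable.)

{ 'while', ; }

Add FIRST(S)\{''} = { 'while', ; }; S is nullable, continue.
'while' is a terminal; add {'while'} and stop.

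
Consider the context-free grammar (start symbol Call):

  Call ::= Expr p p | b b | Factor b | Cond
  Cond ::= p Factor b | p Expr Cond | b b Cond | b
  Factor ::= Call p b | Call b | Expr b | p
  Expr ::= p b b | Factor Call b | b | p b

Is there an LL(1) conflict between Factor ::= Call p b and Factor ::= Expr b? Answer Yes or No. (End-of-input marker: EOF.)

Yes

FIRST(Call p b) = { b, p } and FIRST(Expr b) = { b, p }.
Both contain b, so the two alternatives are not disjoint — LL(1) conflict.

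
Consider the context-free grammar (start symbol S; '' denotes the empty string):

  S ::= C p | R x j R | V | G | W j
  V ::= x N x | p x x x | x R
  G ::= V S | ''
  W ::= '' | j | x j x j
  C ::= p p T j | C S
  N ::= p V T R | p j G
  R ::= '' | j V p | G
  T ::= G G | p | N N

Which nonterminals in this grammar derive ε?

{ G, R, S, T, W }

Directly nullable (have an ''-production): G, W, R.
S ::= G with every symbol nullable, so S is nullable.
T ::= G G with every symbol nullable, so T is nullable.
No other nonterminal has a production whose RHS symbols are all nullable.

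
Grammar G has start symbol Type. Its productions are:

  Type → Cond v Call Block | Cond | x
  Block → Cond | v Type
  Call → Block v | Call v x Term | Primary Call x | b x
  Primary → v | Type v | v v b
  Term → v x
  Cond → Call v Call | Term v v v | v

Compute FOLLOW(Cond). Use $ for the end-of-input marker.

In Type → Cond v Call Block: add FIRST(v Call Block) = { v }.
In Type → Cond: Cond is at the end, add FOLLOW(Type) = { $, v }.
In Block → Cond: Cond is at the end, add FOLLOW(Block) = { $, v }.
Union: FOLLOW(Cond) = { $, v }.

{ $, v }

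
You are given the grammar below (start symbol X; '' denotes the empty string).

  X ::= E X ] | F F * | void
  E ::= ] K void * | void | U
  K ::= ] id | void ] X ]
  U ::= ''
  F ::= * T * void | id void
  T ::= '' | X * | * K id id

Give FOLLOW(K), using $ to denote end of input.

{ id, void }

In E ::= ] K void *: add FIRST(void *) = { void }.
In T ::= * K id id: add FIRST(id id) = { id }.
Union: FOLLOW(K) = { id, void }.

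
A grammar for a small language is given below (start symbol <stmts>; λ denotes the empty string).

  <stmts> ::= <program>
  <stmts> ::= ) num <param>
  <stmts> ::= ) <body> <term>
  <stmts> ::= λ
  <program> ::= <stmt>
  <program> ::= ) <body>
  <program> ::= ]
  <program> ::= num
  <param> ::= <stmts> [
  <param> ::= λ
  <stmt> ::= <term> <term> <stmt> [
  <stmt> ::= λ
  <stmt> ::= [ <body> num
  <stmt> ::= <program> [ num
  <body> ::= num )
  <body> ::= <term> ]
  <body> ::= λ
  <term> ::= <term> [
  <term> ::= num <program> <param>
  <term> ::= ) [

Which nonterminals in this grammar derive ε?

{ <body>, <param>, <program>, <stmt>, <stmts> }

Directly nullable (have an λ-production): <stmts>, <param>, <stmt>, <body>.
<program> ::= <stmt> with every symbol nullable, so <program> is nullable.
No other nonterminal has a production whose RHS symbols are all nullable.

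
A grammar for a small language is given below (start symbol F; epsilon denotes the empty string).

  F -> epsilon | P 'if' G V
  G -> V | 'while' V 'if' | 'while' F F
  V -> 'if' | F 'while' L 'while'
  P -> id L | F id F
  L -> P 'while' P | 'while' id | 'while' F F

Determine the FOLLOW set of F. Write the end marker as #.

{ #, 'if', 'while', id }

F is the start symbol, so # ∈ FOLLOW(F).
In G -> 'while' F F: add FIRST(F)\{epsilon} = { id }.
  Since F is nullable, also add FOLLOW(G) = { 'if', 'while', id }.
In G -> 'while' F F: F is at the end, add FOLLOW(G) = { 'if', 'while', id }.
In V -> F 'while' L 'while': add FIRST('while' L 'while') = { 'while' }.
In P -> F id F: add FIRST(id F) = { id }.
In P -> F id F: F is at the end, add FOLLOW(P) = { 'if', 'while' }.
In L -> 'while' F F: add FIRST(F)\{epsilon} = { id }.
  Since F is nullable, also add FOLLOW(L) = { 'if', 'while' }.
In L -> 'while' F F: F is at the end, add FOLLOW(L) = { 'if', 'while' }.
Union: FOLLOW(F) = { #, 'if', 'while', id }.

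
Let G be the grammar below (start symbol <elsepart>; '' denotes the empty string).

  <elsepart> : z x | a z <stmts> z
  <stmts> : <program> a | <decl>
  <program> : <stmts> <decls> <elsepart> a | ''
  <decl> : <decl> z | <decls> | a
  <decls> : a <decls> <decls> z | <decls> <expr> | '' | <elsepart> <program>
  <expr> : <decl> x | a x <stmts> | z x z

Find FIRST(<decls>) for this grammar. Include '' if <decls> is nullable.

<decls> : a <decls> <decls> z contributes {a}.
From <decls> : <decls> <expr>: <decls> nullable, take FIRST(<decls>) ∪ FIRST(<expr>) = { a, x, z }.
<decls> : '' contributes ''.
From <decls> : <elsepart> <program>: add FIRST(<elsepart>) = { a, z }.
Union: FIRST(<decls>) = { a, x, z, '' }.

{ a, x, z, '' }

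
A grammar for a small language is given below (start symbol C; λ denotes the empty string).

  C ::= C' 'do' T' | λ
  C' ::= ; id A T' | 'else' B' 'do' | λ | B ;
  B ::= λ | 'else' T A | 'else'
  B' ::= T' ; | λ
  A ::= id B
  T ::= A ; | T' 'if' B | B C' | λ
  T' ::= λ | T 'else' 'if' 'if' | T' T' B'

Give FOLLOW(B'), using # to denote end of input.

In C' ::= 'else' B' 'do': add FIRST('do') = { 'do' }.
In T' ::= T' T' B': B' is at the end, add FOLLOW(T') = { #, 'do', 'else', 'if', ;, id }.
Union: FOLLOW(B') = { #, 'do', 'else', 'if', ;, id }.

{ #, 'do', 'else', 'if', ;, id }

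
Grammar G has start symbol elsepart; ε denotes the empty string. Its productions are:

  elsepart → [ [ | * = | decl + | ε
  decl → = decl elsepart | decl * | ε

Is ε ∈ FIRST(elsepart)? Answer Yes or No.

elsepart has an ε-production, so elsepart ⇒ ε.

Yes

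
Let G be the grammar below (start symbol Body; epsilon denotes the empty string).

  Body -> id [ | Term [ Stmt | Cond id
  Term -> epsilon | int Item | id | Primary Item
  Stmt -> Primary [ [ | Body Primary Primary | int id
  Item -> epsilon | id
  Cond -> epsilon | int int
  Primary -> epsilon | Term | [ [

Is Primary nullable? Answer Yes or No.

Primary has an epsilon-production, so Primary ⇒ epsilon.

Yes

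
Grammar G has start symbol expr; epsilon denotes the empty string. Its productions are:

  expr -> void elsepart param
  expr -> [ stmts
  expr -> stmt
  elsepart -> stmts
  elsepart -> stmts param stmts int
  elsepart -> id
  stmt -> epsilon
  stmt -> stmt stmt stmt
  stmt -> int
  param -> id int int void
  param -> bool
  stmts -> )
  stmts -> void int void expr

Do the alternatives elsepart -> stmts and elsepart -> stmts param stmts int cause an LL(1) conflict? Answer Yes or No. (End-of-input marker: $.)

Yes

FIRST(stmts) = { ), void } and FIRST(stmts param stmts int) = { ), void }.
Both contain ), so the two alternatives are not disjoint — LL(1) conflict.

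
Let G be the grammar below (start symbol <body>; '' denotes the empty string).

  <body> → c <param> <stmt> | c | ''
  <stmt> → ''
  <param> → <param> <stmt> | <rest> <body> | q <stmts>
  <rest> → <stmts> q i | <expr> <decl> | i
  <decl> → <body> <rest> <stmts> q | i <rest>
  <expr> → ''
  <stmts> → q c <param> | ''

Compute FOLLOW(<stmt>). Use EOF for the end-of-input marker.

In <body> → c <param> <stmt>: <stmt> is at the end, add FOLLOW(<body>) = { EOF, c, i, q }.
In <param> → <param> <stmt>: <stmt> is at the end, add FOLLOW(<param>) = { EOF, c, i, q }.
Union: FOLLOW(<stmt>) = { EOF, c, i, q }.

{ EOF, c, i, q }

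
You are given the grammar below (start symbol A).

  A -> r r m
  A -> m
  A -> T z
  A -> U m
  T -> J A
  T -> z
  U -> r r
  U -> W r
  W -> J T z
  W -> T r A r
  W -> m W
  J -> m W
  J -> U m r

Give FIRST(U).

U -> r r contributes {r}.
From U -> W r: add FIRST(W) = { m, r, z }.
Union: FIRST(U) = { m, r, z }.

{ m, r, z }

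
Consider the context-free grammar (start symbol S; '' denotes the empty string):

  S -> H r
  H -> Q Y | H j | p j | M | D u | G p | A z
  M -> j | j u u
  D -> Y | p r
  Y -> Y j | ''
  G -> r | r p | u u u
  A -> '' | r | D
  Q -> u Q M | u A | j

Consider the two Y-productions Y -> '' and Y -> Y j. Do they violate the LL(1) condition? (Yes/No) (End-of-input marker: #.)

Yes

FIRST('') = { '' } and FIRST(Y j) = { j }.
The first alternative is nullable and FOLLOW(Y) = { j, r, u, z } shares j with FIRST of the second — conflict.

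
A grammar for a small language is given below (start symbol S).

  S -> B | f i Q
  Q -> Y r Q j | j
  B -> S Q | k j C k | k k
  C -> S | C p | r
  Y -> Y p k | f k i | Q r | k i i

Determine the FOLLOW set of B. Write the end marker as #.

In S -> B: B is at the end, add FOLLOW(S) = { #, f, j, k, p }.
Union: FOLLOW(B) = { #, f, j, k, p }.

{ #, f, j, k, p }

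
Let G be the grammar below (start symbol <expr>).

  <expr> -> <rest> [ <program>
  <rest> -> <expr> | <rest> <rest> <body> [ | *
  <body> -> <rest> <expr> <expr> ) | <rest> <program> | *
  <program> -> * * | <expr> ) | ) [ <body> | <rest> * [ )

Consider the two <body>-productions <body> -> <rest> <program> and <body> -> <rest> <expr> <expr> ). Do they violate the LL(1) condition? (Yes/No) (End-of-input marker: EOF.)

Yes

FIRST(<rest> <program>) = { * } and FIRST(<rest> <expr> <expr> )) = { * }.
Both contain *, so the two alternatives are not disjoint — LL(1) conflict.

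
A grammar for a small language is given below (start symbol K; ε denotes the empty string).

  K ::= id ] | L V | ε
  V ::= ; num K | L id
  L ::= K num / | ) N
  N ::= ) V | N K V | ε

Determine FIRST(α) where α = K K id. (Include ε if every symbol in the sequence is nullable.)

Add FIRST(K)\{ε} = { ), id, num }; K is nullable, continue.
Add FIRST(K)\{ε} = { ), id, num }; K is nullable, continue.
id is a terminal; add {id} and stop.

{ ), id, num }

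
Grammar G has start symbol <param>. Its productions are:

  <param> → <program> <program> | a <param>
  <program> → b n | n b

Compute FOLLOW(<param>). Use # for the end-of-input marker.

{ # }

<param> is the start symbol, so # ∈ FOLLOW(<param>).
In <param> → a <param>: <param> is at the end, add FOLLOW(<param>) = { # }.
Union: FOLLOW(<param>) = { # }.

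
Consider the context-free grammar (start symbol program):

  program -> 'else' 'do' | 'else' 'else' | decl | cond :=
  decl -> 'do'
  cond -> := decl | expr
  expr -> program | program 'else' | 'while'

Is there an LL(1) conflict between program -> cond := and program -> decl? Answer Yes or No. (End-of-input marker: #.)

Yes

FIRST(cond :=) = { 'do', 'else', 'while', := } and FIRST(decl) = { 'do' }.
Both contain 'do', so the two alternatives are not disjoint — LL(1) conflict.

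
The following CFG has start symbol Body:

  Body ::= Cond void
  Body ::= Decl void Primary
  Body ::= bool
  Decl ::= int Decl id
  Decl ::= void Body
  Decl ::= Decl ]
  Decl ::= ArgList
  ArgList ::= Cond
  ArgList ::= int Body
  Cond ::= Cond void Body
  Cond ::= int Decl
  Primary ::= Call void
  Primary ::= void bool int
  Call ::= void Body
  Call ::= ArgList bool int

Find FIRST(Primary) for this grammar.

{ int, void }

From Primary ::= Call void: add FIRST(Call) = { int, void }.
Primary ::= void bool int contributes {void}.
Union: FIRST(Primary) = { int, void }.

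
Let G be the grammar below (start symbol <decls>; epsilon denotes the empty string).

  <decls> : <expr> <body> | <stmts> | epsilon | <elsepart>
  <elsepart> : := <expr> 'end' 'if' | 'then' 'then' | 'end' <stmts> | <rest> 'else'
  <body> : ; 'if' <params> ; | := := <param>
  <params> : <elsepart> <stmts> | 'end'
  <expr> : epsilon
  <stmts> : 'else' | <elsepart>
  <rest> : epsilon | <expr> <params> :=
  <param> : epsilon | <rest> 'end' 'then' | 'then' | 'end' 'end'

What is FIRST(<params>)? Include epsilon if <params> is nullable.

From <params> : <elsepart> <stmts>: add FIRST(<elsepart>) = { 'else', 'end', 'then', := }.
<params> : 'end' contributes {'end'}.
Union: FIRST(<params>) = { 'else', 'end', 'then', := }.

{ 'else', 'end', 'then', := }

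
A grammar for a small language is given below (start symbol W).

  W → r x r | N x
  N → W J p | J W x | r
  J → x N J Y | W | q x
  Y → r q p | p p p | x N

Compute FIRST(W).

{ q, r, x }

W → r x r contributes {r}.
From W → N x: add FIRST(N) = { q, r, x }.
Union: FIRST(W) = { q, r, x }.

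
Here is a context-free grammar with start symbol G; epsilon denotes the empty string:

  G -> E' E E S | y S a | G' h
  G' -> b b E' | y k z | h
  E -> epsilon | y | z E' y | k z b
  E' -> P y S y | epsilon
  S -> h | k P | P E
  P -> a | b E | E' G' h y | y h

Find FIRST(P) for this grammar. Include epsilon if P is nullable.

{ a, b, h, y }

P -> a contributes {a}.
P -> b E contributes {b}.
From P -> E' G' h y: E' nullable, take FIRST(E') ∪ FIRST(G') = { a, b, h, y }.
P -> y h contributes {y}.
Union: FIRST(P) = { a, b, h, y }.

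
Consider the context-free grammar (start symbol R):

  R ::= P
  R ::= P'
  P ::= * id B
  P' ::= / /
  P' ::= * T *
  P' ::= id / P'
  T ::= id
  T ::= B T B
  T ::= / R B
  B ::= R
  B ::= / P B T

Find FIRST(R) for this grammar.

From R ::= P: add FIRST(P) = { * }.
From R ::= P': add FIRST(P') = { *, /, id }.
Union: FIRST(R) = { *, /, id }.

{ *, /, id }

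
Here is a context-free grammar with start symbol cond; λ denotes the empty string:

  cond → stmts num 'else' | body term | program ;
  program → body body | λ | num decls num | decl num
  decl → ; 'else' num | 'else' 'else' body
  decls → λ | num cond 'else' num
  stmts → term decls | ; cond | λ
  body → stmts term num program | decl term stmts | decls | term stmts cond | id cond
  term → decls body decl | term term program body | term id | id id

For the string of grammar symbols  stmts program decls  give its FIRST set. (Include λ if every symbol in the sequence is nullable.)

{ 'else', ;, id, num, λ }

Add FIRST(stmts)\{λ} = { 'else', ;, id, num }; stmts is nullable, continue.
Add FIRST(program)\{λ} = { 'else', ;, id, num }; program is nullable, continue.
Add FIRST(decls)\{λ} = { num }; decls is nullable, continue.
Every symbol is nullable, so include λ.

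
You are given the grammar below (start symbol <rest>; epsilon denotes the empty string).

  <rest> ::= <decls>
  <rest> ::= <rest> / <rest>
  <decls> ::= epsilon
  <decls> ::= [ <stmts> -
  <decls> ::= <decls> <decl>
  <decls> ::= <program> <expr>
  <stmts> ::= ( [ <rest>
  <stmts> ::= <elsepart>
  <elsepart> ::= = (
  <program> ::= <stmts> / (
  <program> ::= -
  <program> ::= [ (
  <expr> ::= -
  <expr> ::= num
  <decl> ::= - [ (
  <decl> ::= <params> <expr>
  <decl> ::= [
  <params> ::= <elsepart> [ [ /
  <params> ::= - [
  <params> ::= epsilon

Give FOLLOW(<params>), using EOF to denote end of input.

In <decl> ::= <params> <expr>: add FIRST(<expr>) = { -, num }.
Union: FOLLOW(<params>) = { -, num }.

{ -, num }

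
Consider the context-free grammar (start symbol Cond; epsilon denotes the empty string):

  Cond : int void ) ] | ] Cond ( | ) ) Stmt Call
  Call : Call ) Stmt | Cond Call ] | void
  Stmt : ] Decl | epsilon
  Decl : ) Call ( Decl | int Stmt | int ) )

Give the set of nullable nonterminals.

Directly nullable (have an epsilon-production): Stmt.
No other nonterminal has a production whose RHS symbols are all nullable.

{ Stmt }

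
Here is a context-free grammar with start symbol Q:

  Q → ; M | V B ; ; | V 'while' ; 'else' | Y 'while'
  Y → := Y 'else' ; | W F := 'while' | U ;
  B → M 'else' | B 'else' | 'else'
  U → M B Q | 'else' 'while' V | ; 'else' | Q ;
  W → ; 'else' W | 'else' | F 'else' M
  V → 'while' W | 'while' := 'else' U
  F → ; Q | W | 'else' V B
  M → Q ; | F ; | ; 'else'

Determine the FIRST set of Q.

{ 'else', 'while', :=, ; }

Q → ; M contributes {;}.
From Q → V B ; ;: add FIRST(V) = { 'while' }.
From Q → V 'while' ; 'else': add FIRST(V) = { 'while' }.
From Q → Y 'while': add FIRST(Y) = { 'else', 'while', :=, ; }.
Union: FIRST(Q) = { 'else', 'while', :=, ; }.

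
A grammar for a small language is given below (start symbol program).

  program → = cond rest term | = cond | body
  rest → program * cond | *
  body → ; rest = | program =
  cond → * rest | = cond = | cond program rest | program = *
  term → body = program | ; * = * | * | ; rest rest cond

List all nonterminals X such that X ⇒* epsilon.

{ } (none)

No nonterminal has an empty production or an RHS whose symbols are all nullable.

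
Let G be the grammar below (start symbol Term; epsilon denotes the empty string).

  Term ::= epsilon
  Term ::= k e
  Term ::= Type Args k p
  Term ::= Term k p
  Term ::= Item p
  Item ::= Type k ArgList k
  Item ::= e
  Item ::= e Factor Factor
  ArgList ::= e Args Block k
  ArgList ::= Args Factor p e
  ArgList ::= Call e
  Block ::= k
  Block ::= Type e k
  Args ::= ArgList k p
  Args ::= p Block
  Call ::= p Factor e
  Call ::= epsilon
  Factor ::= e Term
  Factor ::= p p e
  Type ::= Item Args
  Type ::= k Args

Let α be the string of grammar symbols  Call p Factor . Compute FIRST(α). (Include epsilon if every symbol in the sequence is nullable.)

Add FIRST(Call)\{epsilon} = { p }; Call is nullable, continue.
p is a terminal; add {p} and stop.

{ p }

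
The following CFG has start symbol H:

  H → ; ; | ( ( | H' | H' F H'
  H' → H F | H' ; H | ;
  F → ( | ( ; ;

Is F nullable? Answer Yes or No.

No nonterminal in this grammar is nullable.
No production of F has an RHS whose symbols are all nullable, so F is not nullable.

No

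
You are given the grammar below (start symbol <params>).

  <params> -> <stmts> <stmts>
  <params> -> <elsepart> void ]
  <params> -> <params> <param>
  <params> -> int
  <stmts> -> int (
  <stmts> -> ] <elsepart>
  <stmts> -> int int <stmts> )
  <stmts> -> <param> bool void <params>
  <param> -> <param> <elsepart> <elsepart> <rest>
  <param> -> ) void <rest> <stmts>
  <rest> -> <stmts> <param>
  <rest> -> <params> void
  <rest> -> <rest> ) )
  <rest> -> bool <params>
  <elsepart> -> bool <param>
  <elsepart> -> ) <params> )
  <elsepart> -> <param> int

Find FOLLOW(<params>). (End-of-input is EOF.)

{ EOF, ), ], bool, int, void }

<params> is the start symbol, so EOF ∈ FOLLOW(<params>).
In <params> -> <params> <param>: add FIRST(<param>) = { ) }.
In <stmts> -> <param> bool void <params>: <params> is at the end, add FOLLOW(<stmts>) = { EOF, ), ], bool, int, void }.
In <rest> -> <params> void: add FIRST(void) = { void }.
In <rest> -> bool <params>: <params> is at the end, add FOLLOW(<rest>) = { EOF, ), ], bool, int, void }.
In <elsepart> -> ) <params> ): add FIRST()) = { ) }.
Union: FOLLOW(<params>) = { EOF, ), ], bool, int, void }.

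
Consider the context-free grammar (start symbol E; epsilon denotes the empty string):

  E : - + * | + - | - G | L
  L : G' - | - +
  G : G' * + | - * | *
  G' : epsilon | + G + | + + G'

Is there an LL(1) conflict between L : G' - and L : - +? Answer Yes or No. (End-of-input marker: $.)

Yes

FIRST(G' -) = { +, - } and FIRST(- +) = { - }.
Both contain -, so the two alternatives are not disjoint — LL(1) conflict.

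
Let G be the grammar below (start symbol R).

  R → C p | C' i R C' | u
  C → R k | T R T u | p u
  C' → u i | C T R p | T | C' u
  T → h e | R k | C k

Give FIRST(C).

From C → R k: add FIRST(R) = { h, p, u }.
From C → T R T u: add FIRST(T) = { h, p, u }.
C → p u contributes {p}.
Union: FIRST(C) = { h, p, u }.

{ h, p, u }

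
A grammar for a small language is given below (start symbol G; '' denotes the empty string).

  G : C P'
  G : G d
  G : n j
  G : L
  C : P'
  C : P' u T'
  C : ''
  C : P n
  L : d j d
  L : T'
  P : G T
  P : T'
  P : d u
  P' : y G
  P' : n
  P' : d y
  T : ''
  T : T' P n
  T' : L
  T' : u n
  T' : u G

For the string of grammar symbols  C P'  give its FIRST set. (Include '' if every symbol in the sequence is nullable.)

{ d, n, u, y }

Add FIRST(C)\{''} = { d, n, u, y }; C is nullable, continue.
Add FIRST(P') = { d, n, y }; P' is not nullable, stop.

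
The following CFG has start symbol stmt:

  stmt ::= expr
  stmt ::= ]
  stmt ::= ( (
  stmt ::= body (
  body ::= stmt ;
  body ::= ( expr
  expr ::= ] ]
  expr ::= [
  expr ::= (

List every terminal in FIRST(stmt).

From stmt ::= expr: add FIRST(expr) = { (, [, ] }.
stmt ::= ] contributes {]}.
stmt ::= ( ( contributes {(}.
From stmt ::= body (: add FIRST(body) = { (, [, ] }.
Union: FIRST(stmt) = { (, [, ] }.

{ (, [, ] }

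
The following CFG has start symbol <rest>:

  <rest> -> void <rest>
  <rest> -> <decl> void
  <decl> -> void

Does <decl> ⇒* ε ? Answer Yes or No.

No

No nonterminal in this grammar is nullable.
No production of <decl> has an RHS whose symbols are all nullable, so <decl> is not nullable.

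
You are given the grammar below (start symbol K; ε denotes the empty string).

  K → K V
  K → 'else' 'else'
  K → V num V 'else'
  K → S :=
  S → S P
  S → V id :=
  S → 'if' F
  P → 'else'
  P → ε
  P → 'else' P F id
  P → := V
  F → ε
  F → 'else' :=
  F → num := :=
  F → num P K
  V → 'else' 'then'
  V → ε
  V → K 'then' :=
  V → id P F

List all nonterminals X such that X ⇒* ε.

Directly nullable (have an ε-production): P, F, V.
No other nonterminal has a production whose RHS symbols are all nullable.

{ F, P, V }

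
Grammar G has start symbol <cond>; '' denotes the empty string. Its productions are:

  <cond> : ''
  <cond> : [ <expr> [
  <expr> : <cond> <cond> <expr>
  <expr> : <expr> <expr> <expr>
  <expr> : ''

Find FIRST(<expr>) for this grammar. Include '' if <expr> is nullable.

{ [, '' }

From <expr> : <cond> <cond> <expr>: <cond>, <cond>, <expr> nullable, take FIRST(<cond>) ∪ FIRST(<cond>) ∪ FIRST(<expr>) = { [ }; also '' since the whole RHS is nullable.
From <expr> : <expr> <expr> <expr>: <expr>, <expr>, <expr> nullable, take FIRST(<expr>) ∪ FIRST(<expr>) ∪ FIRST(<expr>) = { [ }; also '' since the whole RHS is nullable.
<expr> : '' contributes ''.
Union: FIRST(<expr>) = { [, '' }.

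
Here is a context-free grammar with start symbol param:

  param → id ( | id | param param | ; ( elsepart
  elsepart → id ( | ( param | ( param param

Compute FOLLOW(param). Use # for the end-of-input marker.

{ #, ;, id }

param is the start symbol, so # ∈ FOLLOW(param).
In param → param param: add FIRST(param) = { ;, id }.
In param → param param: param is at the end, add FOLLOW(param) = { #, ;, id }.
In elsepart → ( param: param is at the end, add FOLLOW(elsepart) = { #, ;, id }.
In elsepart → ( param param: add FIRST(param) = { ;, id }.
In elsepart → ( param param: param is at the end, add FOLLOW(elsepart) = { #, ;, id }.
Union: FOLLOW(param) = { #, ;, id }.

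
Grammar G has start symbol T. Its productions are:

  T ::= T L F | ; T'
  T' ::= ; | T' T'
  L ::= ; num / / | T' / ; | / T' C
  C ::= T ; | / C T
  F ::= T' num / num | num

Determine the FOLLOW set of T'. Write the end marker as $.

In T ::= ; T': T' is at the end, add FOLLOW(T) = { $, /, ;, num }.
In T' ::= T' T': add FIRST(T') = { ; }.
In T' ::= T' T': T' is at the end, add FOLLOW(T') = { $, /, ;, num }.
In L ::= T' / ;: add FIRST(/ ;) = { / }.
In L ::= / T' C: add FIRST(C) = { /, ; }.
In F ::= T' num / num: add FIRST(num / num) = { num }.
Union: FOLLOW(T') = { $, /, ;, num }.

{ $, /, ;, num }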